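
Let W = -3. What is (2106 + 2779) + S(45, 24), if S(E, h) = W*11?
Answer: 4852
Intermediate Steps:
S(E, h) = -33 (S(E, h) = -3*11 = -33)
(2106 + 2779) + S(45, 24) = (2106 + 2779) - 33 = 4885 - 33 = 4852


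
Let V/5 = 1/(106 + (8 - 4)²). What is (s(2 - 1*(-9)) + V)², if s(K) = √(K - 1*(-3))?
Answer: 208401/14884 + 5*√14/61 ≈ 14.308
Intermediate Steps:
s(K) = √(3 + K) (s(K) = √(K + 3) = √(3 + K))
V = 5/122 (V = 5/(106 + (8 - 4)²) = 5/(106 + 4²) = 5/(106 + 16) = 5/122 ≈ 0.040984)
(s(2 - 1*(-9)) + V)² = (√(3 + (2 - 1*(-9))) + 5/122)² = (√(3 + (2 + 9)) + 5/122)² = (√(3 + 11) + 5/122)² = (√14 + 5/122)² = (5/122 + √14)²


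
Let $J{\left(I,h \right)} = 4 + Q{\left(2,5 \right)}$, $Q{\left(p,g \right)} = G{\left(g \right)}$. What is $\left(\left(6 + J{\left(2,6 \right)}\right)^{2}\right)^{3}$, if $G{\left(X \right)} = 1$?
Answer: $1771561$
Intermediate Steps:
$Q{\left(p,g \right)} = 1$
$J{\left(I,h \right)} = 5$ ($J{\left(I,h \right)} = 4 + 1 = 5$)
$\left(\left(6 + J{\left(2,6 \right)}\right)^{2}\right)^{3} = \left(\left(6 + 5\right)^{2}\right)^{3} = \left(11^{2}\right)^{3} = 121^{3} = 1771561$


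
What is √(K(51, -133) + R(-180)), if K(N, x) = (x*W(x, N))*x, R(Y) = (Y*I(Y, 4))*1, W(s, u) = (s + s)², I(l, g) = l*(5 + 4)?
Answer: 2*√312973621 ≈ 35382.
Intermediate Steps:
I(l, g) = 9*l (I(l, g) = l*9 = 9*l)
W(s, u) = 4*s² (W(s, u) = (2*s)² = 4*s²)
R(Y) = 9*Y² (R(Y) = (Y*(9*Y))*1 = (9*Y²)*1 = 9*Y²)
K(N, x) = 4*x⁴ (K(N, x) = (x*(4*x²))*x = (4*x³)*x = 4*x⁴)
√(K(51, -133) + R(-180)) = √(4*(-133)⁴ + 9*(-180)²) = √(4*312900721 + 9*32400) = √(1251602884 + 291600) = √1251894484 = 2*√312973621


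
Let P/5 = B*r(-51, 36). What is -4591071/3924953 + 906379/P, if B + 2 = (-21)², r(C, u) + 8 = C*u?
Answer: -22140222133367/15886561263740 ≈ -1.3936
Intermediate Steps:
r(C, u) = -8 + C*u
B = 439 (B = -2 + (-21)² = -2 + 441 = 439)
P = -4047580 (P = 5*(439*(-8 - 51*36)) = 5*(439*(-8 - 1836)) = 5*(439*(-1844)) = 5*(-809516) = -4047580)
-4591071/3924953 + 906379/P = -4591071/3924953 + 906379/(-4047580) = -4591071*1/3924953 + 906379*(-1/4047580) = -4591071/3924953 - 906379/4047580 = -22140222133367/15886561263740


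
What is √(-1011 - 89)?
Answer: 10*I*√11 ≈ 33.166*I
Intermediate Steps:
√(-1011 - 89) = √(-1100) = 10*I*√11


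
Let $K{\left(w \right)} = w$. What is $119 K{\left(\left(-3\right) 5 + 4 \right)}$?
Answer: $-1309$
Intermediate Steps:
$119 K{\left(\left(-3\right) 5 + 4 \right)} = 119 \left(\left(-3\right) 5 + 4\right) = 119 \left(-15 + 4\right) = 119 \left(-11\right) = -1309$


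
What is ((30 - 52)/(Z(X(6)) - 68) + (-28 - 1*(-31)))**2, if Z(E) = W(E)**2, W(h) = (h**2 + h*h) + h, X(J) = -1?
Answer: 49729/4489 ≈ 11.078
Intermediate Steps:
W(h) = h + 2*h**2 (W(h) = (h**2 + h**2) + h = 2*h**2 + h = h + 2*h**2)
Z(E) = E**2*(1 + 2*E)**2 (Z(E) = (E*(1 + 2*E))**2 = E**2*(1 + 2*E)**2)
((30 - 52)/(Z(X(6)) - 68) + (-28 - 1*(-31)))**2 = ((30 - 52)/((-1)**2*(1 + 2*(-1))**2 - 68) + (-28 - 1*(-31)))**2 = (-22/(1*(1 - 2)**2 - 68) + (-28 + 31))**2 = (-22/(1*(-1)**2 - 68) + 3)**2 = (-22/(1*1 - 68) + 3)**2 = (-22/(1 - 68) + 3)**2 = (-22/(-67) + 3)**2 = (-22*(-1/67) + 3)**2 = (22/67 + 3)**2 = (223/67)**2 = 49729/4489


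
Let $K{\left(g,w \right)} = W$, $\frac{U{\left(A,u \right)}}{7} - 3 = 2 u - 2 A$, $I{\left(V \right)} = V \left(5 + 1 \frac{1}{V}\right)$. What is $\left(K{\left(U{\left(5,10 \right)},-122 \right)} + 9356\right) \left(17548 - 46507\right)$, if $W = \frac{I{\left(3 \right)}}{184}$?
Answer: $- \frac{6231687210}{23} \approx -2.7094 \cdot 10^{8}$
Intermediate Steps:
$I{\left(V \right)} = V \left(5 + \frac{1}{V}\right)$
$U{\left(A,u \right)} = 21 - 14 A + 14 u$ ($U{\left(A,u \right)} = 21 + 7 \left(2 u - 2 A\right) = 21 + 7 \left(- 2 A + 2 u\right) = 21 - \left(- 14 u + 14 A\right) = 21 - 14 A + 14 u$)
$W = \frac{2}{23}$ ($W = \frac{1 + 5 \cdot 3}{184} = \left(1 + 15\right) \frac{1}{184} = 16 \cdot \frac{1}{184} = \frac{2}{23} \approx 0.086957$)
$K{\left(g,w \right)} = \frac{2}{23}$
$\left(K{\left(U{\left(5,10 \right)},-122 \right)} + 9356\right) \left(17548 - 46507\right) = \left(\frac{2}{23} + 9356\right) \left(17548 - 46507\right) = \frac{215190}{23} \left(-28959\right) = - \frac{6231687210}{23}$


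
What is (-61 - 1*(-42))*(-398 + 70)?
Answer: 6232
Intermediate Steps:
(-61 - 1*(-42))*(-398 + 70) = (-61 + 42)*(-328) = -19*(-328) = 6232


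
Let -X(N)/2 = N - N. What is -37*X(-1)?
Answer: 0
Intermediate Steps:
X(N) = 0 (X(N) = -2*(N - N) = -2*0 = 0)
-37*X(-1) = -37*0 = 0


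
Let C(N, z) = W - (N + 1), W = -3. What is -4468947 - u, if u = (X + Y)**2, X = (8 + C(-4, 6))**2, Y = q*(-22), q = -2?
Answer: -4480611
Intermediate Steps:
C(N, z) = -4 - N (C(N, z) = -3 - (N + 1) = -3 - (1 + N) = -3 + (-1 - N) = -4 - N)
Y = 44 (Y = -2*(-22) = 44)
X = 64 (X = (8 + (-4 - 1*(-4)))**2 = (8 + (-4 + 4))**2 = (8 + 0)**2 = 8**2 = 64)
u = 11664 (u = (64 + 44)**2 = 108**2 = 11664)
-4468947 - u = -4468947 - 1*11664 = -4468947 - 11664 = -4480611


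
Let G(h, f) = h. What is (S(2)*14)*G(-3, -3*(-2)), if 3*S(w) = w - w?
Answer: 0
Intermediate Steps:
S(w) = 0 (S(w) = (w - w)/3 = (1/3)*0 = 0)
(S(2)*14)*G(-3, -3*(-2)) = (0*14)*(-3) = 0*(-3) = 0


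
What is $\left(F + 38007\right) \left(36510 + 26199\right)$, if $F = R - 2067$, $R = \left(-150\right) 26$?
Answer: $2009196360$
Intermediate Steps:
$R = -3900$
$F = -5967$ ($F = -3900 - 2067 = -5967$)
$\left(F + 38007\right) \left(36510 + 26199\right) = \left(-5967 + 38007\right) \left(36510 + 26199\right) = 32040 \cdot 62709 = 2009196360$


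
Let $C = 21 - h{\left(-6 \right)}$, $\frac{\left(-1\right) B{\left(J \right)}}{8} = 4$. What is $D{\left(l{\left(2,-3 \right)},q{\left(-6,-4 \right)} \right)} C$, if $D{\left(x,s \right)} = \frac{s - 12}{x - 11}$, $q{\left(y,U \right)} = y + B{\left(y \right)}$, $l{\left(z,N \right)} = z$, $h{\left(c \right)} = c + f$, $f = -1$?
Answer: $\frac{1400}{9} \approx 155.56$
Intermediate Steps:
$B{\left(J \right)} = -32$ ($B{\left(J \right)} = \left(-8\right) 4 = -32$)
$h{\left(c \right)} = -1 + c$ ($h{\left(c \right)} = c - 1 = -1 + c$)
$q{\left(y,U \right)} = -32 + y$ ($q{\left(y,U \right)} = y - 32 = -32 + y$)
$D{\left(x,s \right)} = \frac{-12 + s}{-11 + x}$
$C = 28$ ($C = 21 - \left(-1 - 6\right) = 21 - -7 = 21 + 7 = 28$)
$D{\left(l{\left(2,-3 \right)},q{\left(-6,-4 \right)} \right)} C = \frac{-12 - 38}{-11 + 2} \cdot 28 = \frac{-12 - 38}{-9} \cdot 28 = \left(- \frac{1}{9}\right) \left(-50\right) 28 = \frac{50}{9} \cdot 28 = \frac{1400}{9}$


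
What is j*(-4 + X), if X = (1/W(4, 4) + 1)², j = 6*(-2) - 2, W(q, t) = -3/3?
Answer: 56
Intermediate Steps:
W(q, t) = -1 (W(q, t) = -3*⅓ = -1)
j = -14 (j = -12 - 2 = -14)
X = 0 (X = (1/(-1) + 1)² = (-1 + 1)² = 0² = 0)
j*(-4 + X) = -14*(-4 + 0) = -14*(-4) = 56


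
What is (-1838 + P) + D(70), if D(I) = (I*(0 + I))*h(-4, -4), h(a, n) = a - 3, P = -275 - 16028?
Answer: -52441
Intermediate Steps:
P = -16303
h(a, n) = -3 + a
D(I) = -7*I² (D(I) = (I*(0 + I))*(-3 - 4) = (I*I)*(-7) = I²*(-7) = -7*I²)
(-1838 + P) + D(70) = (-1838 - 16303) - 7*70² = -18141 - 7*4900 = -18141 - 34300 = -52441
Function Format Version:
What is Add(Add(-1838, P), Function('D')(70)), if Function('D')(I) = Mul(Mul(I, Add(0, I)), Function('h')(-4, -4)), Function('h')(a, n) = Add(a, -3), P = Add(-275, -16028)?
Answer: -52441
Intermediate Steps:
P = -16303
Function('h')(a, n) = Add(-3, a)
Function('D')(I) = Mul(-7, Pow(I, 2)) (Function('D')(I) = Mul(Mul(I, Add(0, I)), Add(-3, -4)) = Mul(Mul(I, I), -7) = Mul(Pow(I, 2), -7) = Mul(-7, Pow(I, 2)))
Add(Add(-1838, P), Function('D')(70)) = Add(Add(-1838, -16303), Mul(-7, Pow(70, 2))) = Add(-18141, Mul(-7, 4900)) = Add(-18141, -34300) = -52441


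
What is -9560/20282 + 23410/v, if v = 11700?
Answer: 18147481/11864970 ≈ 1.5295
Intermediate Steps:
-9560/20282 + 23410/v = -9560/20282 + 23410/11700 = -9560*1/20282 + 23410*(1/11700) = -4780/10141 + 2341/1170 = 18147481/11864970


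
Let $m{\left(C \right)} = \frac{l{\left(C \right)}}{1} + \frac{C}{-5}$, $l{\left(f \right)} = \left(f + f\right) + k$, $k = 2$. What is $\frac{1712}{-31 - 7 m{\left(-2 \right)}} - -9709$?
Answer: $\frac{952631}{99} \approx 9622.5$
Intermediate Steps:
$l{\left(f \right)} = 2 + 2 f$ ($l{\left(f \right)} = \left(f + f\right) + 2 = 2 f + 2 = 2 + 2 f$)
$m{\left(C \right)} = 2 + \frac{9 C}{5}$ ($m{\left(C \right)} = \frac{2 + 2 C}{1} + \frac{C}{-5} = \left(2 + 2 C\right) 1 + C \left(- \frac{1}{5}\right) = \left(2 + 2 C\right) - \frac{C}{5} = 2 + \frac{9 C}{5}$)
$\frac{1712}{-31 - 7 m{\left(-2 \right)}} - -9709 = \frac{1712}{-31 - 7 \left(2 + \frac{9}{5} \left(-2\right)\right)} - -9709 = \frac{1712}{-31 - 7 \left(2 - \frac{18}{5}\right)} + 9709 = \frac{1712}{-31 - - \frac{56}{5}} + 9709 = \frac{1712}{-31 + \frac{56}{5}} + 9709 = \frac{1712}{- \frac{99}{5}} + 9709 = 1712 \left(- \frac{5}{99}\right) + 9709 = - \frac{8560}{99} + 9709 = \frac{952631}{99}$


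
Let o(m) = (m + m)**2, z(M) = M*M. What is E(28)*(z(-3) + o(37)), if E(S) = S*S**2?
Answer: 120406720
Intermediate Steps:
z(M) = M**2
E(S) = S**3
o(m) = 4*m**2 (o(m) = (2*m)**2 = 4*m**2)
E(28)*(z(-3) + o(37)) = 28**3*((-3)**2 + 4*37**2) = 21952*(9 + 4*1369) = 21952*(9 + 5476) = 21952*5485 = 120406720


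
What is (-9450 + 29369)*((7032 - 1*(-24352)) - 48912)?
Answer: -349140232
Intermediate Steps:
(-9450 + 29369)*((7032 - 1*(-24352)) - 48912) = 19919*((7032 + 24352) - 48912) = 19919*(31384 - 48912) = 19919*(-17528) = -349140232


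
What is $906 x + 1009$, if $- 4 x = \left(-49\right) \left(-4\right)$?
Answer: $-43385$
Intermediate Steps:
$x = -49$ ($x = - \frac{\left(-49\right) \left(-4\right)}{4} = \left(- \frac{1}{4}\right) 196 = -49$)
$906 x + 1009 = 906 \left(-49\right) + 1009 = -44394 + 1009 = -43385$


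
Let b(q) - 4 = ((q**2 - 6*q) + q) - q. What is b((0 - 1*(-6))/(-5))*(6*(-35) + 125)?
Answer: -5372/5 ≈ -1074.4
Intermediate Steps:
b(q) = 4 + q**2 - 6*q (b(q) = 4 + (((q**2 - 6*q) + q) - q) = 4 + ((q**2 - 5*q) - q) = 4 + (q**2 - 6*q) = 4 + q**2 - 6*q)
b((0 - 1*(-6))/(-5))*(6*(-35) + 125) = (4 + ((0 - 1*(-6))/(-5))**2 - 6*(0 - 1*(-6))/(-5))*(6*(-35) + 125) = (4 + ((0 + 6)*(-1/5))**2 - 6*(0 + 6)*(-1)/5)*(-210 + 125) = (4 + (6*(-1/5))**2 - 36*(-1)/5)*(-85) = (4 + (-6/5)**2 - 6*(-6/5))*(-85) = (4 + 36/25 + 36/5)*(-85) = (316/25)*(-85) = -5372/5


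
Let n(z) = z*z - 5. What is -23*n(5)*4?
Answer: -1840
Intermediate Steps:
n(z) = -5 + z**2 (n(z) = z**2 - 5 = -5 + z**2)
-23*n(5)*4 = -23*(-5 + 5**2)*4 = -23*(-5 + 25)*4 = -23*20*4 = -460*4 = -1840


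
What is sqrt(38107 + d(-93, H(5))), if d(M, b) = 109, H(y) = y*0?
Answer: 2*sqrt(9554) ≈ 195.49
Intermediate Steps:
H(y) = 0
sqrt(38107 + d(-93, H(5))) = sqrt(38107 + 109) = sqrt(38216) = 2*sqrt(9554)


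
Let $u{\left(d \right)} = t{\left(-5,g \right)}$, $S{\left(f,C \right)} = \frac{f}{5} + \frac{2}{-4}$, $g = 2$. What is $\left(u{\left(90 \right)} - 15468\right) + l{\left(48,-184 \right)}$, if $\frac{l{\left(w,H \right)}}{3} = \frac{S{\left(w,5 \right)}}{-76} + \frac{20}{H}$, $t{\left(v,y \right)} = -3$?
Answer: $- \frac{270445059}{17480} \approx -15472.0$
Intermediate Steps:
$S{\left(f,C \right)} = - \frac{1}{2} + \frac{f}{5}$ ($S{\left(f,C \right)} = f \frac{1}{5} + 2 \left(- \frac{1}{4}\right) = \frac{f}{5} - \frac{1}{2} = - \frac{1}{2} + \frac{f}{5}$)
$l{\left(w,H \right)} = \frac{3}{152} + \frac{60}{H} - \frac{3 w}{380}$ ($l{\left(w,H \right)} = 3 \left(\frac{- \frac{1}{2} + \frac{w}{5}}{-76} + \frac{20}{H}\right) = 3 \left(\left(- \frac{1}{2} + \frac{w}{5}\right) \left(- \frac{1}{76}\right) + \frac{20}{H}\right) = 3 \left(\left(\frac{1}{152} - \frac{w}{380}\right) + \frac{20}{H}\right) = 3 \left(\frac{1}{152} + \frac{20}{H} - \frac{w}{380}\right) = \frac{3}{152} + \frac{60}{H} - \frac{3 w}{380}$)
$u{\left(d \right)} = -3$
$\left(u{\left(90 \right)} - 15468\right) + l{\left(48,-184 \right)} = \left(-3 - 15468\right) + \left(\frac{3}{152} + \frac{60}{-184} - \frac{36}{95}\right) = -15471 + \left(\frac{3}{152} + 60 \left(- \frac{1}{184}\right) - \frac{36}{95}\right) = -15471 - \frac{11979}{17480} = - \frac{270445059}{17480}$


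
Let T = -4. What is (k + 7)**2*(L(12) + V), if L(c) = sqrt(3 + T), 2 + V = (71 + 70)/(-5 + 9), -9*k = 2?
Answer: 494893/324 + 3721*I/81 ≈ 1527.4 + 45.938*I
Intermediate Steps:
k = -2/9 (k = -1/9*2 = -2/9 ≈ -0.22222)
V = 133/4 (V = -2 + (71 + 70)/(-5 + 9) = -2 + 141/4 = 133/4 ≈ 33.250)
L(c) = I (L(c) = sqrt(3 - 4) = sqrt(-1) = I)
(k + 7)**2*(L(12) + V) = (-2/9 + 7)**2*(I + 133/4) = (61/9)**2*(133/4 + I) = 3721*(133/4 + I)/81 = 494893/324 + 3721*I/81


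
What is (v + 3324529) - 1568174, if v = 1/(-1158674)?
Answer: 2035042873269/1158674 ≈ 1.7564e+6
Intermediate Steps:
v = -1/1158674 ≈ -8.6306e-7
(v + 3324529) - 1568174 = (-1/1158674 + 3324529) - 1568174 = 3852045314545/1158674 - 1568174 = 2035042873269/1158674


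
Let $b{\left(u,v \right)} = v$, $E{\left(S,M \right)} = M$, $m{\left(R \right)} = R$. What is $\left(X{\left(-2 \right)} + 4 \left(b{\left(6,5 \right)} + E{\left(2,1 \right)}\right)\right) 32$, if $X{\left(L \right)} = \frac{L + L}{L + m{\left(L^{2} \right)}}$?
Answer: $704$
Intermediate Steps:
$X{\left(L \right)} = \frac{2 L}{L + L^{2}}$ ($X{\left(L \right)} = \frac{L + L}{L + L^{2}} = \frac{2 L}{L + L^{2}}$)
$\left(X{\left(-2 \right)} + 4 \left(b{\left(6,5 \right)} + E{\left(2,1 \right)}\right)\right) 32 = \left(\frac{2}{1 - 2} + 4 \left(5 + 1\right)\right) 32 = \left(\frac{2}{-1} + 4 \cdot 6\right) 32 = \left(2 \left(-1\right) + 24\right) 32 = \left(-2 + 24\right) 32 = 22 \cdot 32 = 704$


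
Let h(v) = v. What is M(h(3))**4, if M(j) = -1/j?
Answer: 1/81 ≈ 0.012346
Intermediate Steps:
M(h(3))**4 = (-1/3)**4 = 1/81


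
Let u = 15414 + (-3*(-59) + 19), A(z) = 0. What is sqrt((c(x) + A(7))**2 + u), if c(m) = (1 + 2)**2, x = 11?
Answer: sqrt(15691) ≈ 125.26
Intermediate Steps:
c(m) = 9 (c(m) = 3**2 = 9)
u = 15610 (u = 15414 + (177 + 19) = 15414 + 196 = 15610)
sqrt((c(x) + A(7))**2 + u) = sqrt((9 + 0)**2 + 15610) = sqrt(9**2 + 15610) = sqrt(81 + 15610) = sqrt(15691)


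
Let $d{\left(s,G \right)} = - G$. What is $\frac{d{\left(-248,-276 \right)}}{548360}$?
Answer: $\frac{69}{137090} \approx 0.00050332$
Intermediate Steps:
$\frac{d{\left(-248,-276 \right)}}{548360} = \frac{\left(-1\right) \left(-276\right)}{548360} = 276 \cdot \frac{1}{548360} = \frac{69}{137090}$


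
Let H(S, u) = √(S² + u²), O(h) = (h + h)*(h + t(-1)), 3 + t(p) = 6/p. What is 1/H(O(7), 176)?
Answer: √1985/7940 ≈ 0.0056112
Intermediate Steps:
t(p) = -3 + 6/p
O(h) = 2*h*(-9 + h) (O(h) = (h + h)*(h + (-3 + 6/(-1))) = (2*h)*(h + (-3 + 6*(-1))) = (2*h)*(h + (-3 - 6)) = (2*h)*(h - 9) = (2*h)*(-9 + h) = 2*h*(-9 + h))
1/H(O(7), 176) = 1/(√((2*7*(-9 + 7))² + 176²)) = 1/(√((2*7*(-2))² + 30976)) = 1/(√((-28)² + 30976)) = 1/(√(784 + 30976)) = 1/(√31760) = 1/(4*√1985) = √1985/7940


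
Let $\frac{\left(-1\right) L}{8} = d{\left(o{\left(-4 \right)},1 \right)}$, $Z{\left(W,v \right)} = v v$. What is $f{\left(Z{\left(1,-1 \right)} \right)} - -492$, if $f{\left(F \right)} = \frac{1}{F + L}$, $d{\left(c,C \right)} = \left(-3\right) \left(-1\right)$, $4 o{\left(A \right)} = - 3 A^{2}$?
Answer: $\frac{11315}{23} \approx 491.96$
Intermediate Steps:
$Z{\left(W,v \right)} = v^{2}$
$o{\left(A \right)} = - \frac{3 A^{2}}{4}$ ($o{\left(A \right)} = \frac{\left(-3\right) A^{2}}{4} = - \frac{3 A^{2}}{4}$)
$d{\left(c,C \right)} = 3$
$L = -24$ ($L = \left(-8\right) 3 = -24$)
$f{\left(F \right)} = \frac{1}{-24 + F}$ ($f{\left(F \right)} = \frac{1}{F - 24} = \frac{1}{-24 + F}$)
$f{\left(Z{\left(1,-1 \right)} \right)} - -492 = \frac{1}{-24 + \left(-1\right)^{2}} - -492 = \frac{1}{-24 + 1} + 492 = \frac{1}{-23} + 492 = - \frac{1}{23} + 492 = \frac{11315}{23}$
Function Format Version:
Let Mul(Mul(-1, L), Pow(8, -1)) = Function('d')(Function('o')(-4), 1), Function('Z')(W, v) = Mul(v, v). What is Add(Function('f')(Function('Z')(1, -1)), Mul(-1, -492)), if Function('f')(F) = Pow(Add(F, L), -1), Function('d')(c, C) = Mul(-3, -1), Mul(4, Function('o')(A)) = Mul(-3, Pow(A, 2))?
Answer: Rational(11315, 23) ≈ 491.96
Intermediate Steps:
Function('Z')(W, v) = Pow(v, 2)
Function('o')(A) = Mul(Rational(-3, 4), Pow(A, 2)) (Function('o')(A) = Mul(Rational(1, 4), Mul(-3, Pow(A, 2))) = Mul(Rational(-3, 4), Pow(A, 2)))
Function('d')(c, C) = 3
L = -24 (L = Mul(-8, 3) = -24)
Function('f')(F) = Pow(Add(-24, F), -1) (Function('f')(F) = Pow(Add(F, -24), -1) = Pow(Add(-24, F), -1))
Add(Function('f')(Function('Z')(1, -1)), Mul(-1, -492)) = Add(Pow(Add(-24, Pow(-1, 2)), -1), Mul(-1, -492)) = Add(Pow(Add(-24, 1), -1), 492) = Add(Pow(-23, -1), 492) = Add(Rational(-1, 23), 492) = Rational(11315, 23)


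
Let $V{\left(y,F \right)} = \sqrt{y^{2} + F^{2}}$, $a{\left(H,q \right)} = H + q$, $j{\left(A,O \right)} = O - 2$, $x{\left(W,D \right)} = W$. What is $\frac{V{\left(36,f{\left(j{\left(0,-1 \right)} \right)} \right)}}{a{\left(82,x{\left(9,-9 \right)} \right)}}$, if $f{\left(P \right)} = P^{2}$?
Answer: $\frac{9 \sqrt{17}}{91} \approx 0.40778$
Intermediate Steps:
$j{\left(A,O \right)} = -2 + O$ ($j{\left(A,O \right)} = O - 2 = -2 + O$)
$V{\left(y,F \right)} = \sqrt{F^{2} + y^{2}}$
$\frac{V{\left(36,f{\left(j{\left(0,-1 \right)} \right)} \right)}}{a{\left(82,x{\left(9,-9 \right)} \right)}} = \frac{\sqrt{\left(\left(-2 - 1\right)^{2}\right)^{2} + 36^{2}}}{82 + 9} = \frac{\sqrt{\left(\left(-3\right)^{2}\right)^{2} + 1296}}{91} = \sqrt{9^{2} + 1296} \cdot \frac{1}{91} = \sqrt{81 + 1296} \cdot \frac{1}{91} = \sqrt{1377} \cdot \frac{1}{91} = 9 \sqrt{17} \cdot \frac{1}{91} = \frac{9 \sqrt{17}}{91}$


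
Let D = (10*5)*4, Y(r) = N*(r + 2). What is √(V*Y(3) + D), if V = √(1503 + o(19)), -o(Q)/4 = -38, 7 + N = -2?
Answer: √(200 - 45*√1655) ≈ 40.382*I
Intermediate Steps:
N = -9 (N = -7 - 2 = -9)
Y(r) = -18 - 9*r (Y(r) = -9*(r + 2) = -9*(2 + r) = -18 - 9*r)
o(Q) = 152 (o(Q) = -4*(-38) = 152)
D = 200 (D = 50*4 = 200)
V = √1655 (V = √(1503 + 152) = √1655 ≈ 40.682)
√(V*Y(3) + D) = √(√1655*(-18 - 9*3) + 200) = √(√1655*(-18 - 27) + 200) = √(√1655*(-45) + 200) = √(-45*√1655 + 200) = √(200 - 45*√1655)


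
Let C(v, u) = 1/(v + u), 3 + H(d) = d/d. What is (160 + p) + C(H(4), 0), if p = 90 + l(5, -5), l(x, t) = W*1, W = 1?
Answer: 501/2 ≈ 250.50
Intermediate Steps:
l(x, t) = 1 (l(x, t) = 1*1 = 1)
H(d) = -2 (H(d) = -3 + d/d = -3 + 1 = -2)
C(v, u) = 1/(u + v)
p = 91 (p = 90 + 1 = 91)
(160 + p) + C(H(4), 0) = (160 + 91) + 1/(0 - 2) = 251 + 1/(-2) = 251 - 1/2 = 501/2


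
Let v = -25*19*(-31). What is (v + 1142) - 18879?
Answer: -3012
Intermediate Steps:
v = 14725 (v = -475*(-31) = 14725)
(v + 1142) - 18879 = (14725 + 1142) - 18879 = 15867 - 18879 = -3012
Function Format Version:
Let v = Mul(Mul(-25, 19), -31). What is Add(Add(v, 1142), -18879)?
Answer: -3012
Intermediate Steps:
v = 14725 (v = Mul(-475, -31) = 14725)
Add(Add(v, 1142), -18879) = Add(Add(14725, 1142), -18879) = Add(15867, -18879) = -3012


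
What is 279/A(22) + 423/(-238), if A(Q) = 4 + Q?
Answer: 13851/1547 ≈ 8.9535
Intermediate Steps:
279/A(22) + 423/(-238) = 279/(4 + 22) + 423/(-238) = 279/26 + 423*(-1/238) = 279*(1/26) - 423/238 = 279/26 - 423/238 = 13851/1547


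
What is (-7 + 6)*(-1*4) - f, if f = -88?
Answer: 92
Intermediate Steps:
(-7 + 6)*(-1*4) - f = (-7 + 6)*(-1*4) - 1*(-88) = -1*(-4) + 88 = 4 + 88 = 92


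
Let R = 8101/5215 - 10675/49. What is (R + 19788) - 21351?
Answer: -9279069/5215 ≈ -1779.3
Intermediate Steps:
R = -1128024/5215 (R = 8101*(1/5215) - 10675*1/49 = 8101/5215 - 1525/7 = -1128024/5215 ≈ -216.30)
(R + 19788) - 21351 = (-1128024/5215 + 19788) - 21351 = 102066396/5215 - 21351 = -9279069/5215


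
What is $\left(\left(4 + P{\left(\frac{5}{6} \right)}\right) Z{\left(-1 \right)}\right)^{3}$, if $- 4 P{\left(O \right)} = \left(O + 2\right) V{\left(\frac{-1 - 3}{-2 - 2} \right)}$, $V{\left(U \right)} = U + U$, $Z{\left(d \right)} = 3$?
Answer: $\frac{29791}{64} \approx 465.48$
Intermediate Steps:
$V{\left(U \right)} = 2 U$
$P{\left(O \right)} = -1 - \frac{O}{2}$ ($P{\left(O \right)} = - \frac{\left(O + 2\right) 2 \frac{-1 - 3}{-2 - 2}}{4} = - \frac{\left(2 + O\right) 2 \left(- \frac{4}{-4}\right)}{4} = - \frac{\left(2 + O\right) 2 \left(\left(-4\right) \left(- \frac{1}{4}\right)\right)}{4} = - \frac{\left(2 + O\right) 2 \cdot 1}{4} = - \frac{\left(2 + O\right) 2}{4} = - \frac{4 + 2 O}{4} = -1 - \frac{O}{2}$)
$\left(\left(4 + P{\left(\frac{5}{6} \right)}\right) Z{\left(-1 \right)}\right)^{3} = \left(\left(4 - \left(1 + \frac{5 \cdot \frac{1}{6}}{2}\right)\right) 3\right)^{3} = \left(\left(4 - \frac{17}{12}\right) 3\right)^{3} = \left(\frac{31}{12} \cdot 3\right)^{3} = \left(\frac{31}{4}\right)^{3} = \frac{29791}{64}$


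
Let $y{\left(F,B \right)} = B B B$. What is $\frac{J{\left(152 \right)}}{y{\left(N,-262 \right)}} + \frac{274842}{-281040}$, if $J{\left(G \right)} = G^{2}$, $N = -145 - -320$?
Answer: $- \frac{103113578357}{105300582440} \approx -0.97923$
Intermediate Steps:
$N = 175$ ($N = -145 + 320 = 175$)
$y{\left(F,B \right)} = B^{3}$ ($y{\left(F,B \right)} = B^{2} B = B^{3}$)
$\frac{J{\left(152 \right)}}{y{\left(N,-262 \right)}} + \frac{274842}{-281040} = \frac{152^{2}}{\left(-262\right)^{3}} + \frac{274842}{-281040} = \frac{23104}{-17984728} + 274842 \left(- \frac{1}{281040}\right) = 23104 \left(- \frac{1}{17984728}\right) - \frac{45807}{46840} = - \frac{2888}{2248091} - \frac{45807}{46840} = - \frac{103113578357}{105300582440}$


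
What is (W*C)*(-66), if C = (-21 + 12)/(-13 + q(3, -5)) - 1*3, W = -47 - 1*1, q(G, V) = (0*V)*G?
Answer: -95040/13 ≈ -7310.8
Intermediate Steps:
q(G, V) = 0 (q(G, V) = 0*G = 0)
W = -48 (W = -47 - 1 = -48)
C = -30/13 (C = (-21 + 12)/(-13 + 0) - 1*3 = -9/(-13) - 3 = -9*(-1/13) - 3 = 9/13 - 3 = -30/13 ≈ -2.3077)
(W*C)*(-66) = -48*(-30/13)*(-66) = (1440/13)*(-66) = -95040/13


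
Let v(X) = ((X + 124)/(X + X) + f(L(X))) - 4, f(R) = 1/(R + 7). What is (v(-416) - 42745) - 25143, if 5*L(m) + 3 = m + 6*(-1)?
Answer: -42364397/624 ≈ -67892.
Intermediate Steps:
L(m) = -9/5 + m/5 (L(m) = -⅗ + (m + 6*(-1))/5 = -⅗ + (m - 6)/5 = -⅗ + (-6 + m)/5 = -⅗ + (-6/5 + m/5) = -9/5 + m/5)
f(R) = 1/(7 + R)
v(X) = -4 + 1/(26/5 + X/5) + (124 + X)/(2*X) (v(X) = ((X + 124)/(X + X) + 1/(7 + (-9/5 + X/5))) - 4 = ((124 + X)/((2*X)) + 1/(26/5 + X/5)) - 4 = ((124 + X)*(1/(2*X)) + 1/(26/5 + X/5)) - 4 = ((124 + X)/(2*X) + 1/(26/5 + X/5)) - 4 = (1/(26/5 + X/5) + (124 + X)/(2*X)) - 4 = -4 + 1/(26/5 + X/5) + (124 + X)/(2*X))
(v(-416) - 42745) - 25143 = ((½)*(3224 - 48*(-416) - 7*(-416)²)/(-416*(26 - 416)) - 42745) - 25143 = ((½)*(-1/416)*(3224 + 19968 - 7*173056)/(-390) - 42745) - 25143 = ((½)*(-1/416)*(-1/390)*(3224 + 19968 - 1211392) - 42745) - 25143 = ((½)*(-1/416)*(-1/390)*(-1188200) - 42745) - 25143 = (-2285/624 - 42745) - 25143 = -26675165/624 - 25143 = -42364397/624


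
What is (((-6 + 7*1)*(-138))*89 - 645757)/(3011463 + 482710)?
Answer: -658039/3494173 ≈ -0.18832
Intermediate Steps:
(((-6 + 7*1)*(-138))*89 - 645757)/(3011463 + 482710) = (((-6 + 7)*(-138))*89 - 645757)/3494173 = ((1*(-138))*89 - 645757)*(1/3494173) = (-138*89 - 645757)*(1/3494173) = (-12282 - 645757)*(1/3494173) = -658039*1/3494173 = -658039/3494173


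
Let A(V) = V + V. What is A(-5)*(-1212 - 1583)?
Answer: 27950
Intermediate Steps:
A(V) = 2*V
A(-5)*(-1212 - 1583) = (2*(-5))*(-1212 - 1583) = -10*(-2795) = 27950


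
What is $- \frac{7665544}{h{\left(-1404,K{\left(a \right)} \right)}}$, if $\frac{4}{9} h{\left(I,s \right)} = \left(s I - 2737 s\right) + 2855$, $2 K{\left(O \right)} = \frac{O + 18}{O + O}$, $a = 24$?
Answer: $- \frac{490594816}{150237} \approx -3265.5$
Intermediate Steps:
$K{\left(O \right)} = \frac{18 + O}{4 O}$ ($K{\left(O \right)} = \frac{\left(O + 18\right) \frac{1}{O + O}}{2} = \frac{\left(18 + O\right) \frac{1}{2 O}}{2} = \frac{\frac{1}{2} \frac{1}{O} \left(18 + O\right)}{2} = \frac{18 + O}{4 O}$)
$h{\left(I,s \right)} = \frac{25695}{4} - \frac{24633 s}{4} + \frac{9 I s}{4}$ ($h{\left(I,s \right)} = \frac{9 \left(\left(s I - 2737 s\right) + 2855\right)}{4} = \frac{9 \left(\left(I s - 2737 s\right) + 2855\right)}{4} = \frac{9 \left(\left(- 2737 s + I s\right) + 2855\right)}{4} = \frac{9 \left(2855 - 2737 s + I s\right)}{4} = \frac{25695}{4} - \frac{24633 s}{4} + \frac{9 I s}{4}$)
$- \frac{7665544}{h{\left(-1404,K{\left(a \right)} \right)}} = - \frac{7665544}{\frac{25695}{4} - \frac{24633 \frac{18 + 24}{4 \cdot 24}}{4} + \frac{9}{4} \left(-1404\right) \frac{18 + 24}{4 \cdot 24}} = - \frac{7665544}{\frac{25695}{4} - \frac{24633 \cdot \frac{1}{4} \cdot \frac{1}{24} \cdot 42}{4} + \frac{9}{4} \left(-1404\right) \frac{1}{4} \cdot \frac{1}{24} \cdot 42} = - \frac{7665544}{\frac{25695}{4} - \frac{172431}{64} + \frac{9}{4} \left(-1404\right) \frac{7}{16}} = - \frac{7665544}{\frac{25695}{4} - \frac{172431}{64} - \frac{22113}{16}} = - \frac{7665544}{\frac{150237}{64}} = \left(-7665544\right) \frac{64}{150237} = - \frac{490594816}{150237}$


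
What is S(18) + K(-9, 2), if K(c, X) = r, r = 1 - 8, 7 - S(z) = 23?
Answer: -23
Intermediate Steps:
S(z) = -16 (S(z) = 7 - 1*23 = 7 - 23 = -16)
r = -7
K(c, X) = -7
S(18) + K(-9, 2) = -16 - 7 = -23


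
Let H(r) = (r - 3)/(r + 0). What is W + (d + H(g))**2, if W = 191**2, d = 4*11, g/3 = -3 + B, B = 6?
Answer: 346285/9 ≈ 38476.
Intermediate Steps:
g = 9 (g = 3*(-3 + 6) = 3*3 = 9)
H(r) = (-3 + r)/r
d = 44
W = 36481
W + (d + H(g))**2 = 36481 + (44 + (-3 + 9)/9)**2 = 36481 + (44 + (1/9)*6)**2 = 36481 + (44 + 2/3)**2 = 36481 + (134/3)**2 = 36481 + 17956/9 = 346285/9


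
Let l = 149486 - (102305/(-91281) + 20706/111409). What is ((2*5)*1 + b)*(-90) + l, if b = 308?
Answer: 1229159307701873/10169524929 ≈ 1.2087e+5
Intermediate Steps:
l = 1520211111169853/10169524929 (l = 149486 - (102305*(-1/91281) + 20706*(1/111409)) = 149486 - (-102305/91281 + 20706/111409) = 149486 - 1*(-9507633359/10169524929) = 149486 + 9507633359/10169524929 = 1520211111169853/10169524929 ≈ 1.4949e+5)
((2*5)*1 + b)*(-90) + l = ((2*5)*1 + 308)*(-90) + 1520211111169853/10169524929 = (10*1 + 308)*(-90) + 1520211111169853/10169524929 = (10 + 308)*(-90) + 1520211111169853/10169524929 = 318*(-90) + 1520211111169853/10169524929 = -28620 + 1520211111169853/10169524929 = 1229159307701873/10169524929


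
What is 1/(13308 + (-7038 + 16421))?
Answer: 1/22691 ≈ 4.4070e-5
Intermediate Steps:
1/(13308 + (-7038 + 16421)) = 1/(13308 + 9383) = 1/22691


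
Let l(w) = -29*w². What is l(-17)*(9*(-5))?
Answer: 377145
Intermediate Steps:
l(-17)*(9*(-5)) = (-29*(-17)²)*(9*(-5)) = -29*289*(-45) = -8381*(-45) = 377145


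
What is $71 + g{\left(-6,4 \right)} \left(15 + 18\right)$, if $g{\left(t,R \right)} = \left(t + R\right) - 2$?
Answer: $-61$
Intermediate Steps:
$g{\left(t,R \right)} = -2 + R + t$ ($g{\left(t,R \right)} = \left(R + t\right) - 2 = -2 + R + t$)
$71 + g{\left(-6,4 \right)} \left(15 + 18\right) = 71 + \left(-2 + 4 - 6\right) \left(15 + 18\right) = 71 - 132 = -61$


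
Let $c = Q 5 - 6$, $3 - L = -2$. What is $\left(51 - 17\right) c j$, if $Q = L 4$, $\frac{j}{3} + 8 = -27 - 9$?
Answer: $-421872$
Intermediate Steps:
$L = 5$ ($L = 3 - -2 = 3 + 2 = 5$)
$j = -132$ ($j = -24 + 3 \left(-27 - 9\right) = -24 + 3 \left(-36\right) = -24 - 108 = -132$)
$Q = 20$ ($Q = 5 \cdot 4 = 20$)
$c = 94$ ($c = 20 \cdot 5 - 6 = 100 - 6 = 94$)
$\left(51 - 17\right) c j = \left(51 - 17\right) 94 \left(-132\right) = 34 \cdot 94 \left(-132\right) = 3196 \left(-132\right) = -421872$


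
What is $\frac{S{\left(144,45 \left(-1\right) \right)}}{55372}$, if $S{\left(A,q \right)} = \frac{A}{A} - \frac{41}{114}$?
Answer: $\frac{73}{6312408} \approx 1.1565 \cdot 10^{-5}$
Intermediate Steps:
$S{\left(A,q \right)} = \frac{73}{114}$ ($S{\left(A,q \right)} = 1 - \frac{41}{114} = \frac{73}{114}$)
$\frac{S{\left(144,45 \left(-1\right) \right)}}{55372} = \frac{73}{114 \cdot 55372} = \frac{73}{114} \cdot \frac{1}{55372} = \frac{73}{6312408}$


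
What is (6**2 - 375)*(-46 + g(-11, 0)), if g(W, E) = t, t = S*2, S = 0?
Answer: 15594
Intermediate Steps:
t = 0 (t = 0*2 = 0)
g(W, E) = 0
(6**2 - 375)*(-46 + g(-11, 0)) = (6**2 - 375)*(-46 + 0) = (36 - 375)*(-46) = -339*(-46) = 15594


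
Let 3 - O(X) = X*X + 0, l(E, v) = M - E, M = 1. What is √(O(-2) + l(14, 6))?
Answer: I*√14 ≈ 3.7417*I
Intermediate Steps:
l(E, v) = 1 - E
O(X) = 3 - X² (O(X) = 3 - (X*X + 0) = 3 - (X² + 0) = 3 - X²)
√(O(-2) + l(14, 6)) = √((3 - 1*(-2)²) + (1 - 1*14)) = √((3 - 1*4) + (1 - 14)) = √((3 - 4) - 13) = √(-1 - 13) = √(-14) = I*√14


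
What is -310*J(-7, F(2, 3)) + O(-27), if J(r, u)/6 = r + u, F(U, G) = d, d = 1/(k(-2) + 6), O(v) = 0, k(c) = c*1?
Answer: 12555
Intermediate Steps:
k(c) = c
d = ¼ (d = 1/(-2 + 6) = 1/4 = ¼ ≈ 0.25000)
F(U, G) = ¼
J(r, u) = 6*r + 6*u (J(r, u) = 6*(r + u) = 6*r + 6*u)
-310*J(-7, F(2, 3)) + O(-27) = -310*(6*(-7) + 6*(¼)) + 0 = -310*(-42 + 3/2) + 0 = -310*(-81/2) + 0 = 12555 + 0 = 12555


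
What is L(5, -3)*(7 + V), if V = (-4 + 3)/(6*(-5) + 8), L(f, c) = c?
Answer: -465/22 ≈ -21.136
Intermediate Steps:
V = 1/22 (V = -1/(-30 + 8) = -1/(-22) = -1*(-1/22) = 1/22 ≈ 0.045455)
L(5, -3)*(7 + V) = -3*(7 + 1/22) = -3*155/22 = -465/22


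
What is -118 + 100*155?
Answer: 15382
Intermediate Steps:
-118 + 100*155 = -118 + 15500 = 15382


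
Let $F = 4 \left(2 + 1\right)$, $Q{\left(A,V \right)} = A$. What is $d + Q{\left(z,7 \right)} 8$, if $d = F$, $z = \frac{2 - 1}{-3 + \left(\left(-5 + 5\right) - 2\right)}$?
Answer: $\frac{52}{5} \approx 10.4$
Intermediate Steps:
$z = - \frac{1}{5}$ ($z = 1 \frac{1}{-3 + \left(0 - 2\right)} = 1 \frac{1}{-3 - 2} = 1 \frac{1}{-5} = 1 \left(- \frac{1}{5}\right) = - \frac{1}{5} \approx -0.2$)
$F = 12$ ($F = 4 \cdot 3 = 12$)
$d = 12$
$d + Q{\left(z,7 \right)} 8 = 12 - \frac{8}{5} = \frac{52}{5}$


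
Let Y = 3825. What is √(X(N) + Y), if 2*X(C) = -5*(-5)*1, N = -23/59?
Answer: 5*√614/2 ≈ 61.948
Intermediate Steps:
N = -23/59 (N = -23*1/59 = -23/59 ≈ -0.38983)
X(C) = 25/2 (X(C) = (-5*(-5)*1)/2 = (25*1)/2 = (½)*25 = 25/2)
√(X(N) + Y) = √(25/2 + 3825) = √(7675/2) = 5*√614/2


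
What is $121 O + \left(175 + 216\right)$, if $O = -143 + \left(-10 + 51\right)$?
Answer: $-11951$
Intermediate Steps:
$O = -102$ ($O = -143 + 41 = -102$)
$121 O + \left(175 + 216\right) = 121 \left(-102\right) + \left(175 + 216\right) = -12342 + 391 = -11951$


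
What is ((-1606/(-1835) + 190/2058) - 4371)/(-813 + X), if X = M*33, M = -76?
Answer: 8251560866/6270762015 ≈ 1.3159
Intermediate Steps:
X = -2508 (X = -76*33 = -2508)
((-1606/(-1835) + 190/2058) - 4371)/(-813 + X) = ((-1606/(-1835) + 190/2058) - 4371)/(-813 - 2508) = ((-1606*(-1/1835) + 190*(1/2058)) - 4371)/(-3321) = ((1606/1835 + 95/1029) - 4371)*(-1/3321) = (1826899/1888215 - 4371)*(-1/3321) = -8251560866/1888215*(-1/3321) = 8251560866/6270762015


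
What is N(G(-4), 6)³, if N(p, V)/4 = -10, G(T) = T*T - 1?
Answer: -64000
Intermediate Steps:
G(T) = -1 + T² (G(T) = T² - 1 = -1 + T²)
N(p, V) = -40 (N(p, V) = 4*(-10) = -40)
N(G(-4), 6)³ = (-40)³ = -64000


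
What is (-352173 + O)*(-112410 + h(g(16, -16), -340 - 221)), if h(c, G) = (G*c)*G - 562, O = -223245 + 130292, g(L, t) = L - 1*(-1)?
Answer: -2331251722910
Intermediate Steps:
g(L, t) = 1 + L (g(L, t) = L + 1 = 1 + L)
O = -92953
h(c, G) = -562 + c*G² (h(c, G) = c*G² - 562 = -562 + c*G²)
(-352173 + O)*(-112410 + h(g(16, -16), -340 - 221)) = (-352173 - 92953)*(-112410 + (-562 + (1 + 16)*(-340 - 221)²)) = -445126*(-112410 + (-562 + 17*(-561)²)) = -445126*(-112410 + (-562 + 17*314721)) = -445126*(-112410 + (-562 + 5350257)) = -445126*(-112410 + 5349695) = -445126*5237285 = -2331251722910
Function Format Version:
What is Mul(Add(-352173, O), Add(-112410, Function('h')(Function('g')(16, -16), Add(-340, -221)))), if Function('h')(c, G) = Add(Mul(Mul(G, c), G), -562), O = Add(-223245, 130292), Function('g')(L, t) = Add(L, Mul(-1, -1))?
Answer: -2331251722910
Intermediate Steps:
Function('g')(L, t) = Add(1, L) (Function('g')(L, t) = Add(L, 1) = Add(1, L))
O = -92953
Function('h')(c, G) = Add(-562, Mul(c, Pow(G, 2))) (Function('h')(c, G) = Add(Mul(c, Pow(G, 2)), -562) = Add(-562, Mul(c, Pow(G, 2))))
Mul(Add(-352173, O), Add(-112410, Function('h')(Function('g')(16, -16), Add(-340, -221)))) = Mul(Add(-352173, -92953), Add(-112410, Add(-562, Mul(Add(1, 16), Pow(Add(-340, -221), 2))))) = Mul(-445126, Add(-112410, Add(-562, Mul(17, Pow(-561, 2))))) = Mul(-445126, Add(-112410, Add(-562, Mul(17, 314721)))) = Mul(-445126, Add(-112410, Add(-562, 5350257))) = Mul(-445126, Add(-112410, 5349695)) = Mul(-445126, 5237285) = -2331251722910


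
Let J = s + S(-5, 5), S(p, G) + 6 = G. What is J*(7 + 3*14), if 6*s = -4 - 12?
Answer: -539/3 ≈ -179.67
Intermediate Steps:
S(p, G) = -6 + G
s = -8/3 (s = (-4 - 12)/6 = (⅙)*(-16) = -8/3 ≈ -2.6667)
J = -11/3 (J = -8/3 + (-6 + 5) = -8/3 - 1 = -11/3 ≈ -3.6667)
J*(7 + 3*14) = -11*(7 + 3*14)/3 = -11*(7 + 42)/3 = -11/3*49 = -539/3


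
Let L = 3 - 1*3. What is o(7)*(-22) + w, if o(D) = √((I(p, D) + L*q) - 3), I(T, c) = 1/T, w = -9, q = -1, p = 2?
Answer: -9 - 11*I*√10 ≈ -9.0 - 34.785*I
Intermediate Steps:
I(T, c) = 1/T
L = 0 (L = 3 - 3 = 0)
o(D) = I*√10/2 (o(D) = √((1/2 + 0*(-1)) - 3) = √((½ + 0) - 3) = √(½ - 3) = √(-5/2) = I*√10/2)
o(7)*(-22) + w = (I*√10/2)*(-22) - 9 = -11*I*√10 - 9 = -9 - 11*I*√10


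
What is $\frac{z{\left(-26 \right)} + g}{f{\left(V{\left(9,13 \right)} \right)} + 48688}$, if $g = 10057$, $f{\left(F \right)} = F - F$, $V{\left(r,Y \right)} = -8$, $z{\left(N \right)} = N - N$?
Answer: $\frac{10057}{48688} \approx 0.20656$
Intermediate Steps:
$z{\left(N \right)} = 0$
$f{\left(F \right)} = 0$
$\frac{z{\left(-26 \right)} + g}{f{\left(V{\left(9,13 \right)} \right)} + 48688} = \frac{0 + 10057}{0 + 48688} = \frac{10057}{48688}$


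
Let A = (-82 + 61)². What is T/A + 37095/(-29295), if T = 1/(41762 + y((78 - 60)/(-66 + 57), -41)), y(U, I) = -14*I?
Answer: -732878465/578775456 ≈ -1.2663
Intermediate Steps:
A = 441 (A = (-21)² = 441)
T = 1/42336 (T = 1/(41762 - 14*(-41)) = 1/(41762 + 574) = 1/42336 ≈ 2.3621e-5)
T/A + 37095/(-29295) = (1/42336)/441 + 37095/(-29295) = (1/42336)*(1/441) + 37095*(-1/29295) = 1/18670176 - 2473/1953 = -732878465/578775456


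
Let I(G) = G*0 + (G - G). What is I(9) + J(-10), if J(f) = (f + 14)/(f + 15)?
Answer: 4/5 ≈ 0.80000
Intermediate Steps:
J(f) = (14 + f)/(15 + f)
I(G) = 0 (I(G) = 0 + 0 = 0)
I(9) + J(-10) = 0 + (14 - 10)/(15 - 10) = 0 + 4/5 = 4/5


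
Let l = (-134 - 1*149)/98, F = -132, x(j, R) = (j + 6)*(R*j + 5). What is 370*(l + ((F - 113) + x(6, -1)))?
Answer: -4711765/49 ≈ -96159.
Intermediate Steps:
x(j, R) = (5 + R*j)*(6 + j) (x(j, R) = (6 + j)*(5 + R*j) = (5 + R*j)*(6 + j))
l = -283/98 (l = (-134 - 149)*(1/98) = -283*1/98 = -283/98 ≈ -2.8878)
370*(l + ((F - 113) + x(6, -1))) = 370*(-283/98 + ((-132 - 113) + (30 + 5*6 - 1*6² + 6*(-1)*6))) = 370*(-283/98 + (-245 + (30 + 30 - 1*36 - 36))) = 370*(-283/98 + (-245 + (30 + 30 - 36 - 36))) = 370*(-283/98 + (-245 - 12)) = 370*(-283/98 - 257) = 370*(-25469/98) = -4711765/49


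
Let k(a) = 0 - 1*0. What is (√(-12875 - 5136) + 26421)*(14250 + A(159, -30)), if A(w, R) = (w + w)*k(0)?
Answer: 376499250 + 14250*I*√18011 ≈ 3.765e+8 + 1.9124e+6*I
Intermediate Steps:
k(a) = 0 (k(a) = 0 + 0 = 0)
A(w, R) = 0 (A(w, R) = (w + w)*0 = (2*w)*0 = 0)
(√(-12875 - 5136) + 26421)*(14250 + A(159, -30)) = (√(-12875 - 5136) + 26421)*(14250 + 0) = (√(-18011) + 26421)*14250 = (I*√18011 + 26421)*14250 = (26421 + I*√18011)*14250 = 376499250 + 14250*I*√18011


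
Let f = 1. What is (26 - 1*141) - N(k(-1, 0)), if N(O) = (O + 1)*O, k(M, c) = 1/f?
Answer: -117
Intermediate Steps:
k(M, c) = 1 (k(M, c) = 1/1 = 1)
N(O) = O*(1 + O) (N(O) = (1 + O)*O = O*(1 + O))
(26 - 1*141) - N(k(-1, 0)) = (26 - 1*141) - (1 + 1) = (26 - 141) - 2 = -115 - 1*2 = -115 - 2 = -117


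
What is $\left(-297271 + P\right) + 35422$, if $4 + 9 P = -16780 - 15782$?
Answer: $- \frac{2389207}{9} \approx -2.6547 \cdot 10^{5}$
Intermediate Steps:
$P = - \frac{32566}{9}$ ($P = - \frac{4}{9} + \frac{-16780 - 15782}{9} = - \frac{4}{9} + \frac{1}{9} \left(-32562\right) = - \frac{4}{9} - 3618 = - \frac{32566}{9} \approx -3618.4$)
$\left(-297271 + P\right) + 35422 = \left(-297271 - \frac{32566}{9}\right) + 35422 = - \frac{2708005}{9} + 35422 = - \frac{2389207}{9}$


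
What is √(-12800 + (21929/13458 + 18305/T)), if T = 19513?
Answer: I*√882535092704007149082/262605954 ≈ 113.13*I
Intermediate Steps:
√(-12800 + (21929/13458 + 18305/T)) = √(-12800 + (21929/13458 + 18305/19513)) = √(-12800 + 674249267/262605954) = √(-3360681961933/262605954) = I*√882535092704007149082/262605954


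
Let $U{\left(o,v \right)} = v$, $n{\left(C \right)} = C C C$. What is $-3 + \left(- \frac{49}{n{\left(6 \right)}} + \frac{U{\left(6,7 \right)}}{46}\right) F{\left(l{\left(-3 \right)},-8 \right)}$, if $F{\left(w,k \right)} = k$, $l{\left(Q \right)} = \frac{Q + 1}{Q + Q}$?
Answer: $- \frac{1492}{621} \approx -2.4026$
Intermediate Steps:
$n{\left(C \right)} = C^{3}$ ($n{\left(C \right)} = C^{2} C = C^{3}$)
$l{\left(Q \right)} = \frac{1 + Q}{2 Q}$
$-3 + \left(- \frac{49}{n{\left(6 \right)}} + \frac{U{\left(6,7 \right)}}{46}\right) F{\left(l{\left(-3 \right)},-8 \right)} = -3 + \left(- \frac{49}{6^{3}} + \frac{7}{46}\right) \left(-8\right) = -3 + \left(- \frac{49}{216} + 7 \cdot \frac{1}{46}\right) \left(-8\right) = -3 + \left(\left(-49\right) \frac{1}{216} + \frac{7}{46}\right) \left(-8\right) = -3 + \left(- \frac{49}{216} + \frac{7}{46}\right) \left(-8\right) = -3 - - \frac{371}{621} = -3 + \frac{371}{621} = - \frac{1492}{621}$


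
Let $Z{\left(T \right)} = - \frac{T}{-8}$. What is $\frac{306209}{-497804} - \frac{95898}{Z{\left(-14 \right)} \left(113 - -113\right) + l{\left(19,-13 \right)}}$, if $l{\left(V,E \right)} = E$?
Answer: $\frac{95226643231}{406705868} \approx 234.14$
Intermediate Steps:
$Z{\left(T \right)} = \frac{T}{8}$ ($Z{\left(T \right)} = - \frac{T \left(-1\right)}{8} = - \frac{\left(-1\right) T}{8} = \frac{T}{8}$)
$\frac{306209}{-497804} - \frac{95898}{Z{\left(-14 \right)} \left(113 - -113\right) + l{\left(19,-13 \right)}} = \frac{306209}{-497804} - \frac{95898}{\frac{1}{8} \left(-14\right) \left(113 - -113\right) - 13} = 306209 \left(- \frac{1}{497804}\right) - \frac{95898}{- \frac{7 \left(113 + 113\right)}{4} - 13} = - \frac{306209}{497804} - \frac{95898}{\left(- \frac{7}{4}\right) 226 - 13} = - \frac{306209}{497804} - \frac{95898}{- \frac{791}{2} - 13} = - \frac{306209}{497804} - \frac{95898}{- \frac{817}{2}} = - \frac{306209}{497804} - - \frac{191796}{817} = - \frac{306209}{497804} + \frac{191796}{817} = \frac{95226643231}{406705868}$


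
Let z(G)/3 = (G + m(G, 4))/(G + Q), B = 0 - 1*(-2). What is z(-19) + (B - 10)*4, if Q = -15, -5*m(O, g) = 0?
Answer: -1031/34 ≈ -30.324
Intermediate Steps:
B = 2 (B = 0 + 2 = 2)
m(O, g) = 0 (m(O, g) = -1/5*0 = 0)
z(G) = 3*G/(-15 + G) (z(G) = 3*((G + 0)/(G - 15)) = 3*(G/(-15 + G)) = 3*G/(-15 + G))
z(-19) + (B - 10)*4 = 3*(-19)/(-15 - 19) + (2 - 10)*4 = 3*(-19)/(-34) - 8*4 = 3*(-19)*(-1/34) - 32 = 57/34 - 32 = -1031/34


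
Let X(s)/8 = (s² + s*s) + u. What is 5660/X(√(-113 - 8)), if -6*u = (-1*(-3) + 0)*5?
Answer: -1415/489 ≈ -2.8937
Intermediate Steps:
u = -5/2 (u = -(-1*(-3) + 0)*5/6 = -(3 + 0)*5/6 = -5/2 ≈ -2.5000)
X(s) = -20 + 16*s² (X(s) = 8*((s² + s*s) - 5/2) = 8*((s² + s²) - 5/2) = 8*(2*s² - 5/2) = 8*(-5/2 + 2*s²) = -20 + 16*s²)
5660/X(√(-113 - 8)) = 5660/(-20 + 16*(√(-113 - 8))²) = 5660/(-20 + 16*(√(-121))²) = 5660/(-20 + 16*(11*I)²) = 5660/(-20 + 16*(-121)) = 5660/(-20 - 1936) = 5660/(-1956) = 5660*(-1/1956) = -1415/489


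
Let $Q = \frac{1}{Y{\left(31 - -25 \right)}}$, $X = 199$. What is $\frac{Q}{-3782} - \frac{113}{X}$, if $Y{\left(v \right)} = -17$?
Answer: $- \frac{7265023}{12794506} \approx -0.56782$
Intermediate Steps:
$Q = - \frac{1}{17}$ ($Q = \frac{1}{-17} = - \frac{1}{17} \approx -0.058824$)
$\frac{Q}{-3782} - \frac{113}{X} = - \frac{1}{17 \left(-3782\right)} - \frac{113}{199} = \left(- \frac{1}{17}\right) \left(- \frac{1}{3782}\right) - \frac{113}{199} = \frac{1}{64294} - \frac{113}{199} = - \frac{7265023}{12794506}$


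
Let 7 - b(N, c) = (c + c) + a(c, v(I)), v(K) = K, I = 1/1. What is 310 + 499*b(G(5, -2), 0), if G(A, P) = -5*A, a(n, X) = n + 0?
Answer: 3803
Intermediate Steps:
I = 1 (I = 1*1 = 1)
a(n, X) = n
b(N, c) = 7 - 3*c (b(N, c) = 7 - ((c + c) + c) = 7 - (2*c + c) = 7 - 3*c)
310 + 499*b(G(5, -2), 0) = 310 + 499*(7 - 3*0) = 310 + 499*(7 + 0) = 310 + 499*7 = 310 + 3493 = 3803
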